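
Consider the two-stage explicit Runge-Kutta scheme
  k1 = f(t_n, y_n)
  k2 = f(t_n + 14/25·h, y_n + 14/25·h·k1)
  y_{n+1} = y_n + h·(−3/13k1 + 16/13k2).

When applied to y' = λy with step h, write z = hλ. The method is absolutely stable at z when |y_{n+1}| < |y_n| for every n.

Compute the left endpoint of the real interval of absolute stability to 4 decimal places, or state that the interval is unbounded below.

Test eqn y'=λy, z=hλ:
  k1=λy_n ⇒ h·k1=z·y_n;  k2=λ(1+14/25z)y_n ⇒ h·k2=z(1+14/25z)y_n
  y_{n+1}/y_n = 1 − 3/13z + 16/13z(1+14/25z) = 1 + z + 224/325z²
  so R(z) = 1 + z + 224/325z².

Find x<0 with |R(x)|<1.
x=-0.45: |R|=0.6896
R=1: x+224/325x²=0 ⇒ x=−325/224=-1.4509; min R=1−1/(4·224/325)=0.6373>−1
Confirm numerically:
  x=-1.200: |R|=0.79249 <1
  x=-0.841: |R|=0.64648 <1
  x=-0.826: |R|=0.64425 <1
  x=-0.617: |R|=0.64538 <1
  x=-1.738: |R|=1.34392 >1
  x=-1.695: |R|=1.28518 >1
So |R|<1 on (-1.4509, 0).

z* = -1.4509.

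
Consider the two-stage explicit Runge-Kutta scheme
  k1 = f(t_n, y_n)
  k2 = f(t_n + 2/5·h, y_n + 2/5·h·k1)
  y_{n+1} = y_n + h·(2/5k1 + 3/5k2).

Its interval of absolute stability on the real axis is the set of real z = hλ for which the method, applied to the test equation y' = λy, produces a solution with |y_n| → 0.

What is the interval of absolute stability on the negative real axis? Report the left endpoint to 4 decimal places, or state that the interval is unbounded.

Test eqn y'=λy, z=hλ:
  k1=λy_n ⇒ h·k1=z·y_n;  k2=λ(1+2/5z)y_n ⇒ h·k2=z(1+2/5z)y_n
  y_{n+1}/y_n = 1 + 2/5z + 3/5z(1+2/5z) = 1 + z + 6/25z²
  so R(z) = 1 + z + 6/25z².

Boundary: |R(x)|=1, x<0.
x=-1.03: |R|=0.2246
R=1: x+6/25x²=0 ⇒ x=−25/6=-4.1667; min R=1−1/(4·6/25)=-0.0417>−1
Confirm numerically:
  x=-4.004: |R|=0.84368 <1
  x=-3.043: |R|=0.17936 <1
  x=-2.620: |R|=0.02746 <1
  x=-2.410: |R|=0.01606 <1
  x=-4.629: |R|=1.51363 >1
  x=-4.346: |R|=1.18705 >1
  x=-4.325: |R|=1.16435 >1
Stable set (-4.1667, 0).

(-4.1667, 0).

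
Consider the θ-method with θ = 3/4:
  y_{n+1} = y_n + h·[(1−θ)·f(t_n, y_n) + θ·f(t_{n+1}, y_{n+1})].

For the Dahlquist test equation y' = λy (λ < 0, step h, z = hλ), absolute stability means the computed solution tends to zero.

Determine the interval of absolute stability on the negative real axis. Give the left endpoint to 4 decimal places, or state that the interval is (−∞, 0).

interval (−∞, 0).

On y'=λy, z=hλ:
  y_{n+1} = y_n + z·[1/4·y_n + 3/4·y_{n+1}] ⇒ (1 − 3/4z)y_{n+1} = (1 + 1/4z)y_n
  R(z) = (1 + 1/4z)/(1 − 3/4z).

Find x<0 with |R(x)|<1.
x=-1.45: |R|=0.3054
x=-2: |R|=0.2000
x=-10: |R|=0.1765
x=-100: |R|=0.3158
θ=3/4≥1/2 ⇒ |1+1/4x|<|1−3/4x| ∀x<0 ⇒ interval (−∞,0).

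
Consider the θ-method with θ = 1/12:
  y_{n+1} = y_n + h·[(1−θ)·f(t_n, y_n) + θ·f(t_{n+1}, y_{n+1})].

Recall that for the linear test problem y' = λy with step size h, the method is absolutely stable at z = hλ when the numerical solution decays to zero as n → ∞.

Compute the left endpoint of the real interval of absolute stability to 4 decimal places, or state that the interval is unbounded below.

Test eqn y'=λy, z=hλ:
  y_{n+1} = y_n + z·[11/12·y_n + 1/12·y_{n+1}] ⇒ (1 − 1/12z)y_{n+1} = (1 + 11/12z)y_n
  ⇒ R(z) = (1 + 11/12z)/(1 − 1/12z).

Find x<0 with |R(x)|<1.
x=-0.35: |R|=0.6599
R=−1: 1+11/12x = −1+1/12x ⇒ -5/6x=2 ⇒ x=2/(-5/6)=-2.4000
Confirm numerically:
  x=-2.309: |R|=0.93640 <1
  x=-2.130: |R|=0.80892 <1
  x=-1.007: |R|=0.07096 <1
  x=-2.862: |R|=1.31086 >1
  x=-2.694: |R|=1.20008 >1
  x=-2.527: |R|=1.08742 >1
Stable set (-2.4000, 0).

left endpoint -2.4000.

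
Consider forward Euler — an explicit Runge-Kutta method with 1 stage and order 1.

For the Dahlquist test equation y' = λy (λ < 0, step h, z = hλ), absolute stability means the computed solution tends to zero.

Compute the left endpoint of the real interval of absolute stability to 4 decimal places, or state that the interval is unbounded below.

On y'=λy, z=hλ:
  order 1, 1-stage ⇒ R(z)=1+z
  (e.g. R(-1.72)=-0.72000, |R|=0.72000)

Boundary: |R(x)|=1, x<0.
x=-1.72: |R|=0.7200
|R(-1.49)|=0.4900 |R(-1.43)|=0.4300 |R(-0.88)|=0.1200
Bisect:
  x_lo=-2.4071 |R|=1.4071  x_hi=-0.3542 |R|=0.6458
  mid=-1.38062 |R|=0.38062 →hi
  mid=-1.89385 |R|=0.89385 →hi
  mid=-2.15047 |R|=1.15047 →lo
  mid=-2.02216 |R|=1.02216 →lo
  mid=-1.95801 |R|=0.95801 →hi
  mid=-1.99008 |R|=0.99008 →hi
  mid=-2.00612 |R|=1.00612 →lo
  mid=-1.99810 |R|=0.99810 →hi
  ...
  [-2.00011,-1.99998] ⇒ x*=-2.0000
Interval (-2.0000, 0).

left endpoint -2.0000.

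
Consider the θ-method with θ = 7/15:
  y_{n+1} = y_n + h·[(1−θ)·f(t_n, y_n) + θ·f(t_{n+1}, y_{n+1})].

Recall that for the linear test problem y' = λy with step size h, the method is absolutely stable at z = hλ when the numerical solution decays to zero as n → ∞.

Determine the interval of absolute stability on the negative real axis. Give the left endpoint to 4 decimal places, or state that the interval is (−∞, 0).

With y'=λy (z=hλ):
  y_{n+1} = y_n + z·[8/15·y_n + 7/15·y_{n+1}] ⇒ (1 − 7/15z)y_{n+1} = (1 + 8/15z)y_n
  ⇒ R(z) = (1 + 8/15z)/(1 − 7/15z).

Need |R(x)|<1, x<0.
x=-0.37: |R|=0.6845
R=−1: 1+8/15x = −1+7/15x ⇒ -1/15x=2 ⇒ x=2/(-1/15)=-30.0000
Confirm numerically:
  x=-27.998: |R|=0.99051 <1
  x=-16.260: |R|=0.89334 <1
  x=-15.369: |R|=0.88064 <1
  x=-30.337: |R|=1.00148 >1
  x=-30.334: |R|=1.00147 >1
  x=-30.216: |R|=1.00095 >1
Interval (-30.0000, 0).

z∈(-30.0000,0).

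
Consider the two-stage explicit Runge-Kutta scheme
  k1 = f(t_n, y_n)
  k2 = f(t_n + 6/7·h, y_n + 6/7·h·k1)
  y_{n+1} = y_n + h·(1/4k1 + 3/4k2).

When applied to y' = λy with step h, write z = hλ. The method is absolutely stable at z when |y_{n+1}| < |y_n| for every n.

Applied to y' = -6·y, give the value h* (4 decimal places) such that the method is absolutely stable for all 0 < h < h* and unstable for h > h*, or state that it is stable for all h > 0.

With y'=λy (z=hλ):
  k1=λy_n ⇒ h·k1=z·y_n;  k2=λ(1+6/7z)y_n ⇒ h·k2=z(1+6/7z)y_n
  y_{n+1}/y_n = 1 + 1/4z + 3/4z(1+6/7z) = 1 + z + 9/14z²
  R(z) = 1 + z + 9/14z².

Find x<0 with |R(x)|<1.
x=-0.97: |R|=0.6349
R=1: x+9/14x²=0 ⇒ x=−14/9=-1.5556; min R=1−1/(4·9/14)=0.6111>−1
Confirm numerically:
  x=-1.517: |R|=0.96240 <1
  x=-1.003: |R|=0.64372 <1
  x=-0.796: |R|=0.61132 <1
  x=-1.958: |R|=1.50656 >1
  x=-1.915: |R|=1.44250 >1
  x=-1.647: |R|=1.09682 >1
So |R|<1 on (-1.5556, 0).

(-1.5556,0); λ=-6 ⇒ h* = (14/9)/6 = 0.2593.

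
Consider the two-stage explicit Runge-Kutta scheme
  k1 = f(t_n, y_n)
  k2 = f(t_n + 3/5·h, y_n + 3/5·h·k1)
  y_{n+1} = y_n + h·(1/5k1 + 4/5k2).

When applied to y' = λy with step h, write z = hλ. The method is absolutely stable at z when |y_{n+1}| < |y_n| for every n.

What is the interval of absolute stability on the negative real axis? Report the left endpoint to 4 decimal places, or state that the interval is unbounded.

(-2.0833, 0).

With y'=λy (z=hλ):
  k1=λy_n ⇒ h·k1=z·y_n;  k2=λ(1+3/5z)y_n ⇒ h·k2=z(1+3/5z)y_n
  y_{n+1}/y_n = 1 + 1/5z + 4/5z(1+3/5z) = 1 + z + 12/25z²
  ⇒ R(z) = 1 + z + 12/25z².

Need |R(x)|<1, x<0.
x=-1.71: |R|=0.6936
R=1: x+12/25x²=0 ⇒ x=−25/12=-2.0833; min R=1−1/(4·12/25)=0.4792>−1
Confirm numerically:
  x=-1.885: |R|=0.82055 <1
  x=-1.691: |R|=0.68155 <1
  x=-1.318: |R|=0.51582 <1
  x=-2.676: |R|=1.76127 >1
  x=-2.459: |R|=1.44341 >1
  x=-2.200: |R|=1.12320 >1
So |R|<1 on (-2.0833, 0).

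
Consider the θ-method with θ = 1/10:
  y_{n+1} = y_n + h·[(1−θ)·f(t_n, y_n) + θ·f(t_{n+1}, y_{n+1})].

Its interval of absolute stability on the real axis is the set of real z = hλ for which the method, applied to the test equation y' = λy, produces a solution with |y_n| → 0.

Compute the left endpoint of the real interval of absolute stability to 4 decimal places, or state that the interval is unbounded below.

Test eqn y'=λy, z=hλ:
  y_{n+1} = y_n + z·[9/10·y_n + 1/10·y_{n+1}] ⇒ (1 − 1/10z)y_{n+1} = (1 + 9/10z)y_n
  Hence R(z) = (1 + 9/10z)/(1 − 1/10z).

Boundary: |R(x)|=1, x<0.
x=-0.41: |R|=0.6061
R=−1: 1+9/10x = −1+1/10x ⇒ -4/5x=2 ⇒ x=2/(-4/5)=-2.5000
Confirm numerically:
  x=-2.456: |R|=0.97174 <1
  x=-2.149: |R|=0.76887 <1
  x=-2.024: |R|=0.68330 <1
  x=-2.805: |R|=1.19055 >1
  x=-2.670: |R|=1.10734 >1
Stable set (-2.5000, 0).

z* = -2.5000.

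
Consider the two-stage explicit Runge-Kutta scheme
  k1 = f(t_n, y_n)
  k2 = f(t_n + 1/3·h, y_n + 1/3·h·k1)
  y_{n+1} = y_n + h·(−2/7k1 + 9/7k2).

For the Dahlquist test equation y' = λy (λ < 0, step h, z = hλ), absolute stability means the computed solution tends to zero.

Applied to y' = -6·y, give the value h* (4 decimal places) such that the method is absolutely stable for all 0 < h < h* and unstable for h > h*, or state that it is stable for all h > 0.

(-2.3333,0); λ=-6 ⇒ h* = (7/3)/6 = 0.3889.

Test eqn y'=λy, z=hλ:
  k1=λy_n ⇒ h·k1=z·y_n;  k2=λ(1+1/3z)y_n ⇒ h·k2=z(1+1/3z)y_n
  y_{n+1}/y_n = 1 − 2/7z + 9/7z(1+1/3z) = 1 + z + 3/7z²
  Hence R(z) = 1 + z + 3/7z².

Find x<0 with |R(x)|<1.
x=-0.54: |R|=0.5850
R=1: x+3/7x²=0 ⇒ x=−7/3=-2.3333; min R=1−1/(4·3/7)=0.4167>−1
Confirm numerically:
  x=-2.033: |R|=0.73832 <1
  x=-1.852: |R|=0.61796 <1
  x=-1.374: |R|=0.43509 <1
  x=-0.955: |R|=0.43587 <1
  x=-2.893: |R|=1.69391 >1
  x=-2.663: |R|=1.37624 >1
Interval (-2.3333, 0).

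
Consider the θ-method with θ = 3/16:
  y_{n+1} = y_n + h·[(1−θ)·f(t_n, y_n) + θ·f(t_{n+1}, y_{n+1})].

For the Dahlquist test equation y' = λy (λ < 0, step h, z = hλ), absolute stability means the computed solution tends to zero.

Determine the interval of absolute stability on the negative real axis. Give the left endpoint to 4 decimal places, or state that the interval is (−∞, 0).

(-3.2000, 0).

On y'=λy, z=hλ:
  y_{n+1} = y_n + z·[13/16·y_n + 3/16·y_{n+1}] ⇒ (1 − 3/16z)y_{n+1} = (1 + 13/16z)y_n
  so R(z) = (1 + 13/16z)/(1 − 3/16z).

Need |R(x)|<1, x<0.
x=-1.03: |R|=0.1367
R=−1: 1+13/16x = −1+3/16x ⇒ -5/8x=2 ⇒ x=2/(-5/8)=-3.2000
Confirm numerically:
  x=-2.114: |R|=0.51392 <1
  x=-1.850: |R|=0.37355 <1
  x=-1.820: |R|=0.35694 <1
  x=-1.727: |R|=0.30457 <1
  x=-3.738: |R|=1.19769 >1
  x=-3.678: |R|=1.17681 >1
Interval (-3.2000, 0).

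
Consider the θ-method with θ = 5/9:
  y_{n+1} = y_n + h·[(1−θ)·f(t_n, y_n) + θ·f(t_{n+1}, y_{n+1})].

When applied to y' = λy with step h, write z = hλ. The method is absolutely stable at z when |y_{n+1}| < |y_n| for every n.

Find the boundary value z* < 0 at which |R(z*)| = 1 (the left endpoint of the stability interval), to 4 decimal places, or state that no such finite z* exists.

(−∞, 0) — no finite endpoint.

Set f=λy, z=hλ:
  y_{n+1} = y_n + z·[4/9·y_n + 5/9·y_{n+1}] ⇒ (1 − 5/9z)y_{n+1} = (1 + 4/9z)y_n
  ⇒ R(z) = (1 + 4/9z)/(1 − 5/9z).

Need |R(x)|<1, x<0.
x=-0.53: |R|=0.5906
x=-2: |R|=0.0526
x=-10: |R|=0.5254
x=-100: |R|=0.7682
θ=5/9≥1/2 ⇒ |1+4/9x|<|1−5/9x| ∀x<0 ⇒ unbounded interval.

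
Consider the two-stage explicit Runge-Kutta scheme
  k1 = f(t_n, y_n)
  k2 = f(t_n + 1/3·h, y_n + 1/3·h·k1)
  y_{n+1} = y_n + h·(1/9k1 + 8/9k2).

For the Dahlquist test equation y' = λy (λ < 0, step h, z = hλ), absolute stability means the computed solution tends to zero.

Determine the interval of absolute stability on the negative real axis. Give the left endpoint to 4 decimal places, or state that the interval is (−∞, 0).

With y'=λy (z=hλ):
  k1=λy_n ⇒ h·k1=z·y_n;  k2=λ(1+1/3z)y_n ⇒ h·k2=z(1+1/3z)y_n
  y_{n+1}/y_n = 1 + 1/9z + 8/9z(1+1/3z) = 1 + z + 8/27z²
  ⇒ R(z) = 1 + z + 8/27z².

Need |R(x)|<1, x<0.
x=-1.66: |R|=0.1565
R=1: x+8/27x²=0 ⇒ x=−27/8=-3.3750; min R=1−1/(4·8/27)=0.1562>−1
Confirm numerically:
  x=-2.902: |R|=0.59329 <1
  x=-2.128: |R|=0.21374 <1
  x=-1.573: |R|=0.16013 <1
  x=-1.551: |R|=0.16177 <1
  x=-3.732: |R|=1.39476 >1
  x=-3.520: |R|=1.15123 >1
Stable set (-3.3750, 0).

(-3.3750, 0).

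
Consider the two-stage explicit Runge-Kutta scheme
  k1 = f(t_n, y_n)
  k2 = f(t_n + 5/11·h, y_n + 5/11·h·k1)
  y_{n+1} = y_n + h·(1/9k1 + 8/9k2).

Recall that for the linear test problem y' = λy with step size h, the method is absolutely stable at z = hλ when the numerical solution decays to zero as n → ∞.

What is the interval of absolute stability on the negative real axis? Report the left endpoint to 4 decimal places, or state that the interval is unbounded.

(-2.4750, 0).

Test eqn y'=λy, z=hλ:
  k1=λy_n ⇒ h·k1=z·y_n;  k2=λ(1+5/11z)y_n ⇒ h·k2=z(1+5/11z)y_n
  y_{n+1}/y_n = 1 + 1/9z + 8/9z(1+5/11z) = 1 + z + 40/99z²
  ⇒ R(z) = 1 + z + 40/99z².

Find x<0 with |R(x)|<1.
x=-0.78: |R|=0.4658
R=1: x+40/99x²=0 ⇒ x=−99/40=-2.4750; min R=1−1/(4·40/99)=0.3812>−1
Confirm numerically:
  x=-2.218: |R|=0.76969 <1
  x=-1.471: |R|=0.40328 <1
  x=-1.039: |R|=0.39717 <1
  x=-3.051: |R|=1.71005 >1
  x=-2.822: |R|=1.39565 >1
Interval (-2.4750, 0).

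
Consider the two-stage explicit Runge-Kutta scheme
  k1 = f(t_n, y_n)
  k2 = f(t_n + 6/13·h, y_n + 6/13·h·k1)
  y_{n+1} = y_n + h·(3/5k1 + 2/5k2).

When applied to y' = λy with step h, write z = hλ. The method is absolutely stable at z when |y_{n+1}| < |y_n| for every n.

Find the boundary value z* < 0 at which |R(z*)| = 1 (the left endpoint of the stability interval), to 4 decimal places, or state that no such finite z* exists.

Set f=λy, z=hλ:
  k1=λy_n ⇒ h·k1=z·y_n;  k2=λ(1+6/13z)y_n ⇒ h·k2=z(1+6/13z)y_n
  y_{n+1}/y_n = 1 + 3/5z + 2/5z(1+6/13z) = 1 + z + 12/65z²
  Hence R(z) = 1 + z + 12/65z².

Solve |R(x)|<1 on ℝ⁻.
x=-1.63: |R|=0.1395
R=1: x+12/65x²=0 ⇒ x=−65/12=-5.4167; min R=1−1/(4·12/65)=-0.3542>−1
Confirm numerically:
  x=-4.126: |R|=0.01687 <1
  x=-3.030: |R|=0.33506 <1
  x=-2.971: |R|=0.34143 <1
  x=-2.958: |R|=0.34266 <1
  x=-5.931: |R|=1.56317 >1
  x=-5.682: |R|=1.27833 >1
Stable set (-5.4167, 0).

left endpoint -5.4167.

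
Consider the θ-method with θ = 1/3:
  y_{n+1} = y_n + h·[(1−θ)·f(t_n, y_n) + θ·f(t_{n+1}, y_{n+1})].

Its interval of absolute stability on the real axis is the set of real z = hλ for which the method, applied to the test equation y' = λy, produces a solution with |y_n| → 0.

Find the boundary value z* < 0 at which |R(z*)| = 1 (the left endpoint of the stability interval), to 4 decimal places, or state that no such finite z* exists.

left endpoint -6.0000.

On y'=λy, z=hλ:
  y_{n+1} = y_n + z·[2/3·y_n + 1/3·y_{n+1}] ⇒ (1 − 1/3z)y_{n+1} = (1 + 2/3z)y_n
  ⇒ R(z) = (1 + 2/3z)/(1 − 1/3z).

Boundary: |R(x)|=1, x<0.
x=-1.37: |R|=0.0595
R=−1: 1+2/3x = −1+1/3x ⇒ -1/3x=2 ⇒ x=2/(-1/3)=-6.0000
Confirm numerically:
  x=-3.806: |R|=0.67764 <1
  x=-3.187: |R|=0.54534 <1
  x=-2.746: |R|=0.43369 <1
  x=-2.421: |R|=0.33979 <1
  x=-6.578: |R|=1.06035 >1
  x=-6.568: |R|=1.05936 >1
  x=-6.043: |R|=1.00476 >1
Interval (-6.0000, 0).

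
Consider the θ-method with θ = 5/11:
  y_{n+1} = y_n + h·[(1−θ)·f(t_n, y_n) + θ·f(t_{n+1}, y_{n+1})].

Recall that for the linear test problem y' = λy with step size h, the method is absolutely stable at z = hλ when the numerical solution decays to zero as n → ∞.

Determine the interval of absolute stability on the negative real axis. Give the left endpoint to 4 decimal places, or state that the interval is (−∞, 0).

z∈(-22.0000,0).

On y'=λy, z=hλ:
  y_{n+1} = y_n + z·[6/11·y_n + 5/11·y_{n+1}] ⇒ (1 − 5/11z)y_{n+1} = (1 + 6/11z)y_n
  Hence R(z) = (1 + 6/11z)/(1 − 5/11z).

Find x<0 with |R(x)|<1.
x=-0.66: |R|=0.4923
R=−1: 1+6/11x = −1+5/11x ⇒ -1/11x=2 ⇒ x=2/(-1/11)=-22.0000
Confirm numerically:
  x=-20.785: |R|=0.98943 <1
  x=-20.276: |R|=0.98466 <1
  x=-18.742: |R|=0.96889 <1
  x=-16.789: |R|=0.94512 <1
  x=-22.552: |R|=1.00446 >1
  x=-22.271: |R|=1.00221 >1
  x=-22.047: |R|=1.00039 >1
So |R|<1 on (-22.0000, 0).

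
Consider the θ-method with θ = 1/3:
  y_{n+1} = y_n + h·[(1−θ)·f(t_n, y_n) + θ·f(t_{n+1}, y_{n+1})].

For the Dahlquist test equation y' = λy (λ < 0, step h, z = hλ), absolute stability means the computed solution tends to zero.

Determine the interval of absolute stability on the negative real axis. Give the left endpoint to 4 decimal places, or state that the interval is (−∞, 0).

(-6.0000, 0).

With y'=λy (z=hλ):
  y_{n+1} = y_n + z·[2/3·y_n + 1/3·y_{n+1}] ⇒ (1 − 1/3z)y_{n+1} = (1 + 2/3z)y_n
  Hence R(z) = (1 + 2/3z)/(1 − 1/3z).

Solve |R(x)|<1 on ℝ⁻.
x=-1.68: |R|=0.0769
R=−1: 1+2/3x = −1+1/3x ⇒ -1/3x=2 ⇒ x=2/(-1/3)=-6.0000
Confirm numerically:
  x=-5.653: |R|=0.95990 <1
  x=-5.206: |R|=0.90324 <1
  x=-4.494: |R|=0.79904 <1
  x=-2.744: |R|=0.43315 <1
  x=-6.282: |R|=1.03038 >1
  x=-6.150: |R|=1.01639 >1
  x=-6.107: |R|=1.01175 >1
Stable set (-6.0000, 0).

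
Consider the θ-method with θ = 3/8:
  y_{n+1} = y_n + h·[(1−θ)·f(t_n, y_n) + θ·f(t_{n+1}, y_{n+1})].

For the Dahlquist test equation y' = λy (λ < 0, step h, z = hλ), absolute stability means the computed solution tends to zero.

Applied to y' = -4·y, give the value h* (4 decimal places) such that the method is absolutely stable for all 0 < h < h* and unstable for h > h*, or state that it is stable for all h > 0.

On y'=λy, z=hλ:
  y_{n+1} = y_n + z·[5/8·y_n + 3/8·y_{n+1}] ⇒ (1 − 3/8z)y_{n+1} = (1 + 5/8z)y_n
  Hence R(z) = (1 + 5/8z)/(1 − 3/8z).

Boundary: |R(x)|=1, x<0.
x=-0.63: |R|=0.4904
R=−1: 1+5/8x = −1+3/8x ⇒ -1/4x=2 ⇒ x=2/(-1/4)=-8.0000
Confirm numerically:
  x=-7.930: |R|=0.99560 <1
  x=-7.806: |R|=0.98765 <1
  x=-7.080: |R|=0.93707 <1
  x=-8.557: |R|=1.03308 >1
  x=-8.476: |R|=1.02848 >1
  x=-8.114: |R|=1.00705 >1
Interval (-8.0000, 0).

(-8.0000,0); λ=-4 ⇒ h* = (8)/4 = 2.0000.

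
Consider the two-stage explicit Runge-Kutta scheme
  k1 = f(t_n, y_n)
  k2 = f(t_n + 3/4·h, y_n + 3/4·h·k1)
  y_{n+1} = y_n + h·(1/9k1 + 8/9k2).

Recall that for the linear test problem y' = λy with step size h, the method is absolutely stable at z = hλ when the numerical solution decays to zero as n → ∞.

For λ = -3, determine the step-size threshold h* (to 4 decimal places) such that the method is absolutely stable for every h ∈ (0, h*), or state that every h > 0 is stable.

Set f=λy, z=hλ:
  k1=λy_n ⇒ h·k1=z·y_n;  k2=λ(1+3/4z)y_n ⇒ h·k2=z(1+3/4z)y_n
  y_{n+1}/y_n = 1 + 1/9z + 8/9z(1+3/4z) = 1 + z + 2/3z²
  Hence R(z) = 1 + z + 2/3z².

Need |R(x)|<1, x<0.
x=-1.07: |R|=0.6933
R=1: x+2/3x²=0 ⇒ x=−3/2=-1.5000; min R=1−1/(4·2/3)=0.6250>−1
Confirm numerically:
  x=-1.375: |R|=0.88542 <1
  x=-1.300: |R|=0.82667 <1
  x=-0.789: |R|=0.62601 <1
  x=-0.620: |R|=0.63627 <1
  x=-2.076: |R|=1.79718 >1
  x=-1.682: |R|=1.20408 >1
So |R|<1 on (-1.5000, 0).

(-1.5000,0); λ=-3 ⇒ h* = (3/2)/3 = 0.5000.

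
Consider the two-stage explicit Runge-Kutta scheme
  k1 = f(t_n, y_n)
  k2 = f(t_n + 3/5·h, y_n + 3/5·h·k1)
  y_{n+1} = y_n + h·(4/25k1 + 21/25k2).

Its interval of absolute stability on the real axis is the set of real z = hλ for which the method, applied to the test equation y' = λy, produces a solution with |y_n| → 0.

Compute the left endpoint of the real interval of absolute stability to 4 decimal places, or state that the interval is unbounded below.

With y'=λy (z=hλ):
  k1=λy_n ⇒ h·k1=z·y_n;  k2=λ(1+3/5z)y_n ⇒ h·k2=z(1+3/5z)y_n
  y_{n+1}/y_n = 1 + 4/25z + 21/25z(1+3/5z) = 1 + z + 63/125z²
  ⇒ R(z) = 1 + z + 63/125z².

Solve |R(x)|<1 on ℝ⁻.
x=-1.8: |R|=0.8330
R=1: x+63/125x²=0 ⇒ x=−125/63=-1.9841; min R=1−1/(4·63/125)=0.5040>−1
Confirm numerically:
  x=-1.955: |R|=0.97130 <1
  x=-1.041: |R|=0.50518 <1
  x=-1.014: |R|=0.50421 <1
  x=-0.889: |R|=0.50932 <1
  x=-2.486: |R|=1.62882 >1
  x=-2.298: |R|=1.36353 >1
  x=-2.293: |R|=1.35696 >1
Interval (-1.9841, 0).

left endpoint -1.9841.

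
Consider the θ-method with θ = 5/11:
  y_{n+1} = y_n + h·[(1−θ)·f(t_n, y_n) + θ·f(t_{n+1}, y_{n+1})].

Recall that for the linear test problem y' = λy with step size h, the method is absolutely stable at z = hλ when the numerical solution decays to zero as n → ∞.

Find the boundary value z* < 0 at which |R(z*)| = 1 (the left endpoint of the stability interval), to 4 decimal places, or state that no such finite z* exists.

On y'=λy, z=hλ:
  y_{n+1} = y_n + z·[6/11·y_n + 5/11·y_{n+1}] ⇒ (1 − 5/11z)y_{n+1} = (1 + 6/11z)y_n
  Hence R(z) = (1 + 6/11z)/(1 − 5/11z).

Boundary: |R(x)|=1, x<0.
x=-1.5: |R|=0.1081
R=−1: 1+6/11x = −1+5/11x ⇒ -1/11x=2 ⇒ x=2/(-1/11)=-22.0000
Confirm numerically:
  x=-19.840: |R|=0.98040 <1
  x=-19.496: |R|=0.97692 <1
  x=-12.663: |R|=0.87436 <1
  x=-11.750: |R|=0.85305 <1
  x=-22.564: |R|=1.00455 >1
  x=-22.129: |R|=1.00106 >1
Interval (-22.0000, 0).

z* = -22.0000.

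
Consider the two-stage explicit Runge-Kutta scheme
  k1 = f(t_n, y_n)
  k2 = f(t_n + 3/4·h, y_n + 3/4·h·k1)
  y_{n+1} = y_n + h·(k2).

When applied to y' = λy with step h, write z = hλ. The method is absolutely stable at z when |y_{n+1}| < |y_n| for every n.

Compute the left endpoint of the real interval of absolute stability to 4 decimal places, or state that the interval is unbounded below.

Test eqn y'=λy, z=hλ:
  k1=λy_n ⇒ h·k1=z·y_n;  k2=λ(1+3/4z)y_n ⇒ h·k2=z(1+3/4z)y_n
  y_{n+1}/y_n = 1 + z(1+3/4z) = 1 + z + 3/4z²
  R(z) = 1 + z + 3/4z².

Need |R(x)|<1, x<0.
x=-1.35: |R|=1.0169
R=1: x+3/4x²=0 ⇒ x=−4/3=-1.3333; min R=1−1/(4·3/4)=0.6667>−1
Confirm numerically:
  x=-1.006: |R|=0.75303 <1
  x=-0.943: |R|=0.72394 <1
  x=-0.925: |R|=0.71672 <1
  x=-0.919: |R|=0.71442 <1
  x=-1.625: |R|=1.35547 >1
  x=-1.616: |R|=1.34259 >1
  x=-1.468: |R|=1.14827 >1
Stable set (-1.3333, 0).

left endpoint -1.3333.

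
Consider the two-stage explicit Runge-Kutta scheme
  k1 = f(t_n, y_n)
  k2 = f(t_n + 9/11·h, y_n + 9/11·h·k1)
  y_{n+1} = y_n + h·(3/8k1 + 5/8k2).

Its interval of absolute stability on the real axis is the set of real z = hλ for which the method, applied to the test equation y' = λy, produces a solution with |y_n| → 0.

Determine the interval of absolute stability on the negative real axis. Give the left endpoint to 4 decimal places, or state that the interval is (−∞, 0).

On y'=λy, z=hλ:
  k1=λy_n ⇒ h·k1=z·y_n;  k2=λ(1+9/11z)y_n ⇒ h·k2=z(1+9/11z)y_n
  y_{n+1}/y_n = 1 + 3/8z + 5/8z(1+9/11z) = 1 + z + 45/88z²
  Hence R(z) = 1 + z + 45/88z².

Find x<0 with |R(x)|<1.
x=-1.62: |R|=0.7220
R=1: x+45/88x²=0 ⇒ x=−88/45=-1.9556; min R=1−1/(4·45/88)=0.5111>−1
Confirm numerically:
  x=-1.420: |R|=0.61111 <1
  x=-1.376: |R|=0.59220 <1
  x=-1.015: |R|=0.51182 <1
  x=-2.250: |R|=1.33878 >1
  x=-2.222: |R|=1.30275 >1
  x=-2.114: |R|=1.17128 >1
Stable set (-1.9556, 0).

z∈(-1.9556,0).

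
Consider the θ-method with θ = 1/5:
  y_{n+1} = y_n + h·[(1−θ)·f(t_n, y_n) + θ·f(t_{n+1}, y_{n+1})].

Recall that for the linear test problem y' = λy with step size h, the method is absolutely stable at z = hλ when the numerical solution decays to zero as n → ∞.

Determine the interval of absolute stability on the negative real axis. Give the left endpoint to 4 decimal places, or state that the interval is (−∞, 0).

With y'=λy (z=hλ):
  y_{n+1} = y_n + z·[4/5·y_n + 1/5·y_{n+1}] ⇒ (1 − 1/5z)y_{n+1} = (1 + 4/5z)y_n
  so R(z) = (1 + 4/5z)/(1 − 1/5z).

Need |R(x)|<1, x<0.
x=-0.37: |R|=0.6555
R=−1: 1+4/5x = −1+1/5x ⇒ -3/5x=2 ⇒ x=2/(-3/5)=-3.3333
Confirm numerically:
  x=-3.014: |R|=0.88046 <1
  x=-2.084: |R|=0.47092 <1
  x=-2.063: |R|=0.46043 <1
  x=-1.596: |R|=0.20982 <1
  x=-3.862: |R|=1.17897 >1
  x=-3.850: |R|=1.17514 >1
Stable set (-3.3333, 0).

(-3.3333, 0).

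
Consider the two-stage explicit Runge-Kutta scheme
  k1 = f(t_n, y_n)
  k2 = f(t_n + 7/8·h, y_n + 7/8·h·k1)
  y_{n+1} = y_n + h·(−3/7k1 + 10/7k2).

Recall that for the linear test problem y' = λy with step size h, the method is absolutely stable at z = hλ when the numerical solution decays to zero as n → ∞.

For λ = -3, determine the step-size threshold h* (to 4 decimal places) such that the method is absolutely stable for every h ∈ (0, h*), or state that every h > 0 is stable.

With y'=λy (z=hλ):
  k1=λy_n ⇒ h·k1=z·y_n;  k2=λ(1+7/8z)y_n ⇒ h·k2=z(1+7/8z)y_n
  y_{n+1}/y_n = 1 − 3/7z + 10/7z(1+7/8z) = 1 + z + 5/4z²
  ⇒ R(z) = 1 + z + 5/4z².

Boundary: |R(x)|=1, x<0.
x=-1.66: |R|=2.7845
R=1: x+5/4x²=0 ⇒ x=−4/5=-0.8000; min R=1−1/(4·5/4)=0.8000>−1
Confirm numerically:
  x=-0.587: |R|=0.84371 <1
  x=-0.396: |R|=0.80002 <1
  x=-0.386: |R|=0.80024 <1
  x=-1.231: |R|=1.66320 >1
  x=-1.223: |R|=1.64666 >1
  x=-0.905: |R|=1.11878 >1
Stable set (-0.8000, 0).

(-0.8000,0); λ=-3 ⇒ h* = (4/5)/3 = 0.2667.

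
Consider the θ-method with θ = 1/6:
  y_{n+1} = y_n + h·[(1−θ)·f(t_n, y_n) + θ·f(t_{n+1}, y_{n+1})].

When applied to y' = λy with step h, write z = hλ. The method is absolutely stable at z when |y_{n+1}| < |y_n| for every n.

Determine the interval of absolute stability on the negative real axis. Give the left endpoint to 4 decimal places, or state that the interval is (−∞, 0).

Test eqn y'=λy, z=hλ:
  y_{n+1} = y_n + z·[5/6·y_n + 1/6·y_{n+1}] ⇒ (1 − 1/6z)y_{n+1} = (1 + 5/6z)y_n
  R(z) = (1 + 5/6z)/(1 − 1/6z).

Solve |R(x)|<1 on ℝ⁻.
x=-1.79: |R|=0.3787
R=−1: 1+5/6x = −1+1/6x ⇒ -2/3x=2 ⇒ x=2/(-2/3)=-3.0000
Confirm numerically:
  x=-2.830: |R|=0.92299 <1
  x=-2.246: |R|=0.63425 <1
  x=-2.227: |R|=0.62416 <1
  x=-1.678: |R|=0.31128 <1
  x=-3.470: |R|=1.19852 >1
  x=-3.336: |R|=1.14396 >1
  x=-3.049: |R|=1.02166 >1
Interval (-3.0000, 0).

z∈(-3.0000,0).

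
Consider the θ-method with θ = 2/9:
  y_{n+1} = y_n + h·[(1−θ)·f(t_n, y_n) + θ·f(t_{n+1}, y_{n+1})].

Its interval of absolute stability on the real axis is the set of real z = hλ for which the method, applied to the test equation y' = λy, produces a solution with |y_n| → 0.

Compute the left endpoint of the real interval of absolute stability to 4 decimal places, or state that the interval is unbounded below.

z* = -3.6000.

Test eqn y'=λy, z=hλ:
  y_{n+1} = y_n + z·[7/9·y_n + 2/9·y_{n+1}] ⇒ (1 − 2/9z)y_{n+1} = (1 + 7/9z)y_n
  Hence R(z) = (1 + 7/9z)/(1 − 2/9z).

Boundary: |R(x)|=1, x<0.
x=-1.37: |R|=0.0503
R=−1: 1+7/9x = −1+2/9x ⇒ -5/9x=2 ⇒ x=2/(-5/9)=-3.6000
Confirm numerically:
  x=-3.419: |R|=0.94286 <1
  x=-2.811: |R|=0.73020 <1
  x=-2.097: |R|=0.43042 <1
  x=-1.503: |R|=0.12669 <1
  x=-3.688: |R|=1.02687 >1
  x=-3.654: |R|=1.01656 >1
Stable set (-3.6000, 0).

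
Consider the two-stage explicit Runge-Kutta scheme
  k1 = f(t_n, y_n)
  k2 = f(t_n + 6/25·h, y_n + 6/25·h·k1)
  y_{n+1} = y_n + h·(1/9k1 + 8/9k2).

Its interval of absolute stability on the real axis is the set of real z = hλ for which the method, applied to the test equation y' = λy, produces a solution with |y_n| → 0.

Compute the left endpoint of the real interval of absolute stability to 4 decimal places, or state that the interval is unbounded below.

left endpoint -4.6875.

Set f=λy, z=hλ:
  k1=λy_n ⇒ h·k1=z·y_n;  k2=λ(1+6/25z)y_n ⇒ h·k2=z(1+6/25z)y_n
  y_{n+1}/y_n = 1 + 1/9z + 8/9z(1+6/25z) = 1 + z + 16/75z²
  R(z) = 1 + z + 16/75z².

Need |R(x)|<1, x<0.
x=-1.05: |R|=0.1852
R=1: x+16/75x²=0 ⇒ x=−75/16=-4.6875; min R=1−1/(4·16/75)=-0.1719>−1
Confirm numerically:
  x=-4.413: |R|=0.74157 <1
  x=-4.352: |R|=0.68851 <1
  x=-2.172: |R|=0.16558 <1
  x=-5.255: |R|=1.63621 >1
  x=-4.729: |R|=1.04187 >1
Stable set (-4.6875, 0).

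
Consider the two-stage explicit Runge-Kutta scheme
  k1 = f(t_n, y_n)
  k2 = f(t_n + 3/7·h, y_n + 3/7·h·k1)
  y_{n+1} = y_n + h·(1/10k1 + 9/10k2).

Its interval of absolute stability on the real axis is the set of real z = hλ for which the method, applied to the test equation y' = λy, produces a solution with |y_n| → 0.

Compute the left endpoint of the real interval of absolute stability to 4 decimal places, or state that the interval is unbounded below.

Set f=λy, z=hλ:
  k1=λy_n ⇒ h·k1=z·y_n;  k2=λ(1+3/7z)y_n ⇒ h·k2=z(1+3/7z)y_n
  y_{n+1}/y_n = 1 + 1/10z + 9/10z(1+3/7z) = 1 + z + 27/70z²
  Hence R(z) = 1 + z + 27/70z².

Solve |R(x)|<1 on ℝ⁻.
x=-0.98: |R|=0.3904
R=1: x+27/70x²=0 ⇒ x=−70/27=-2.5926; min R=1−1/(4·27/70)=0.3519>−1
Confirm numerically:
  x=-1.372: |R|=0.35406 <1
  x=-1.329: |R|=0.35226 <1
  x=-1.289: |R|=0.35187 <1
  x=-1.041: |R|=0.37699 <1
  x=-3.148: |R|=1.67439 >1
  x=-3.053: |R|=1.54217 >1
  x=-3.048: |R|=1.53540 >1
Stable set (-2.5926, 0).

z* = -2.5926.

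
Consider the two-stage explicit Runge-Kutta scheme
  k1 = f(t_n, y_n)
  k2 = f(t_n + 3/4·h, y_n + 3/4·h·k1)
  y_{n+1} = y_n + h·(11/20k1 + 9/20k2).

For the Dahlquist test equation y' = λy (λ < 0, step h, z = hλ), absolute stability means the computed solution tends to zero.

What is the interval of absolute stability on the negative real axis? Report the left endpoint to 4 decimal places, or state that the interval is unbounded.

z∈(-2.9630,0).

Set f=λy, z=hλ:
  k1=λy_n ⇒ h·k1=z·y_n;  k2=λ(1+3/4z)y_n ⇒ h·k2=z(1+3/4z)y_n
  y_{n+1}/y_n = 1 + 11/20z + 9/20z(1+3/4z) = 1 + z + 27/80z²
  R(z) = 1 + z + 27/80z².

Boundary: |R(x)|=1, x<0.
x=-0.88: |R|=0.3814
R=1: x+27/80x²=0 ⇒ x=−80/27=-2.9630; min R=1−1/(4·27/80)=0.2593>−1
Confirm numerically:
  x=-1.902: |R|=0.31894 <1
  x=-1.705: |R|=0.27612 <1
  x=-1.269: |R|=0.27450 <1
  x=-3.508: |R|=1.64530 >1
  x=-3.351: |R|=1.43886 >1
Stable set (-2.9630, 0).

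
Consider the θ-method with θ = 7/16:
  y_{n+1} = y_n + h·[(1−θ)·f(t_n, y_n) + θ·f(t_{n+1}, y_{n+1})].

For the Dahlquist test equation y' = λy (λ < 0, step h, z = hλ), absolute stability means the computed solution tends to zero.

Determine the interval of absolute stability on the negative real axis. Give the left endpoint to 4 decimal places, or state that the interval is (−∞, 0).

z∈(-16.0000,0).

Set f=λy, z=hλ:
  y_{n+1} = y_n + z·[9/16·y_n + 7/16·y_{n+1}] ⇒ (1 − 7/16z)y_{n+1} = (1 + 9/16z)y_n
  R(z) = (1 + 9/16z)/(1 − 7/16z).

Need |R(x)|<1, x<0.
x=-1.78: |R|=0.0007
R=−1: 1+9/16x = −1+7/16x ⇒ -1/8x=2 ⇒ x=2/(-1/8)=-16.0000
Confirm numerically:
  x=-15.240: |R|=0.98761 <1
  x=-14.516: |R|=0.97476 <1
  x=-11.340: |R|=0.90229 <1
  x=-7.093: |R|=0.72866 <1
  x=-16.250: |R|=1.00385 >1
  x=-16.196: |R|=1.00303 >1
Interval (-16.0000, 0).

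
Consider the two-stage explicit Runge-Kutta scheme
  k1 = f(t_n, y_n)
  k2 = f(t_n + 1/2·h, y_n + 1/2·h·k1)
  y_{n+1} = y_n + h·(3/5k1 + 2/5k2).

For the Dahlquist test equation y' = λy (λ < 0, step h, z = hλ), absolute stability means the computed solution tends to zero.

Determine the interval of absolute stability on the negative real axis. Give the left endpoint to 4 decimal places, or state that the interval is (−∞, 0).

On y'=λy, z=hλ:
  k1=λy_n ⇒ h·k1=z·y_n;  k2=λ(1+1/2z)y_n ⇒ h·k2=z(1+1/2z)y_n
  y_{n+1}/y_n = 1 + 3/5z + 2/5z(1+1/2z) = 1 + z + 1/5z²
  ⇒ R(z) = 1 + z + 1/5z².

Find x<0 with |R(x)|<1.
x=-1.29: |R|=0.0428
R=1: x+1/5x²=0 ⇒ x=−5=-5.0000; min R=1−1/(4·1/5)=-0.2500>−1
Confirm numerically:
  x=-4.772: |R|=0.78240 <1
  x=-2.239: |R|=0.23638 <1
  x=-2.206: |R|=0.23271 <1
  x=-2.161: |R|=0.22702 <1
  x=-5.577: |R|=1.64359 >1
  x=-5.038: |R|=1.03829 >1
So |R|<1 on (-5.0000, 0).

z∈(-5.0000,0).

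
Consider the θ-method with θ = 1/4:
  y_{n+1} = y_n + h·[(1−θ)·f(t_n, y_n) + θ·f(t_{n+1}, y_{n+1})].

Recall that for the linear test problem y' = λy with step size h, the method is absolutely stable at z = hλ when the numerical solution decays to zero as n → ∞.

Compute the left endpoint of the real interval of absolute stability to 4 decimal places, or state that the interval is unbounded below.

left endpoint -4.0000.

Set f=λy, z=hλ:
  y_{n+1} = y_n + z·[3/4·y_n + 1/4·y_{n+1}] ⇒ (1 − 1/4z)y_{n+1} = (1 + 3/4z)y_n
  so R(z) = (1 + 3/4z)/(1 − 1/4z).

Find x<0 with |R(x)|<1.
x=-1.73: |R|=0.2077
R=−1: 1+3/4x = −1+1/4x ⇒ -1/2x=2 ⇒ x=2/(-1/2)=-4.0000
Confirm numerically:
  x=-3.659: |R|=0.91095 <1
  x=-3.328: |R|=0.81659 <1
  x=-2.401: |R|=0.50039 <1
  x=-2.063: |R|=0.36104 <1
  x=-4.526: |R|=1.12339 >1
  x=-4.266: |R|=1.06436 >1
  x=-4.038: |R|=1.00946 >1
Stable set (-4.0000, 0).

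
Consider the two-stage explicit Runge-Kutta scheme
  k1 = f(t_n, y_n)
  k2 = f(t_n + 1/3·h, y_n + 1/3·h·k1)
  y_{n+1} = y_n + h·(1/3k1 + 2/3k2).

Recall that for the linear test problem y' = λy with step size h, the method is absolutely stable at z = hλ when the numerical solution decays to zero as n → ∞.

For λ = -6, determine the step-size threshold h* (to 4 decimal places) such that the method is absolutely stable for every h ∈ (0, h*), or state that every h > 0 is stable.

(-4.5000,0); λ=-6 ⇒ h* = (9/2)/6 = 0.7500.

Test eqn y'=λy, z=hλ:
  k1=λy_n ⇒ h·k1=z·y_n;  k2=λ(1+1/3z)y_n ⇒ h·k2=z(1+1/3z)y_n
  y_{n+1}/y_n = 1 + 1/3z + 2/3z(1+1/3z) = 1 + z + 2/9z²
  so R(z) = 1 + z + 2/9z².

Need |R(x)|<1, x<0.
x=-1.15: |R|=0.1439
R=1: x+2/9x²=0 ⇒ x=−9/2=-4.5000; min R=1−1/(4·2/9)=-0.1250>−1
Confirm numerically:
  x=-4.458: |R|=0.95839 <1
  x=-4.158: |R|=0.68399 <1
  x=-3.993: |R|=0.55012 <1
  x=-2.893: |R|=0.03312 <1
  x=-4.999: |R|=1.55433 >1
  x=-4.919: |R|=1.45801 >1
Stable set (-4.5000, 0).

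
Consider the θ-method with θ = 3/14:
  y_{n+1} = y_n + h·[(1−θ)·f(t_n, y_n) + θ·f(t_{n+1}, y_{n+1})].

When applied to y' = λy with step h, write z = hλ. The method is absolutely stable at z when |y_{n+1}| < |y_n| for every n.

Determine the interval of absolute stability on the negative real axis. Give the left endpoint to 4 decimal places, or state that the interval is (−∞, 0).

z∈(-3.5000,0).

On y'=λy, z=hλ:
  y_{n+1} = y_n + z·[11/14·y_n + 3/14·y_{n+1}] ⇒ (1 − 3/14z)y_{n+1} = (1 + 11/14z)y_n
  R(z) = (1 + 11/14z)/(1 − 3/14z).

Solve |R(x)|<1 on ℝ⁻.
x=-1.29: |R|=0.0106
R=−1: 1+11/14x = −1+3/14x ⇒ -4/7x=2 ⇒ x=2/(-4/7)=-3.5000
Confirm numerically:
  x=-3.180: |R|=0.89125 <1
  x=-3.018: |R|=0.83274 <1
  x=-2.163: |R|=0.47796 <1
  x=-2.135: |R|=0.46484 <1
  x=-3.763: |R|=1.08320 >1
  x=-3.587: |R|=1.02811 >1
  x=-3.556: |R|=1.01816 >1
Stable set (-3.5000, 0).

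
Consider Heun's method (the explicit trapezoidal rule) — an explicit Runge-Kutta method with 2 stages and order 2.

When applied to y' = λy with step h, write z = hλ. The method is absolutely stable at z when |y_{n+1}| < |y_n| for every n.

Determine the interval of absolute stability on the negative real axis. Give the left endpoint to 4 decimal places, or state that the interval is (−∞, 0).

Test eqn y'=λy, z=hλ:
  order 2, 2-stage ⇒ R(z)=1+z+z^2/2
  (e.g. R(-1.54)=0.64580, |R|=0.64580)

Boundary: |R(x)|=1, x<0.
x=-1.54: |R|=0.6458
|R(-1.7)|=0.7450 |R(-1.46)|=0.6058 |R(-1.11)|=0.5060
Bisect:
  x_lo=-2.8364 |R|=2.1862  x_hi=-0.1193 |R|=0.8878
  mid=-1.47786 |R|=0.61417 →hi
  mid=-2.15714 |R|=1.16948 →lo
  mid=-1.81750 |R|=0.83415 →hi
  mid=-1.98732 |R|=0.98740 →hi
  mid=-2.07223 |R|=1.07484 →lo
  mid=-2.02977 |R|=1.03021 →lo
  mid=-2.00854 |R|=1.00858 →lo
  ...
  [-2.00009,-1.99992] ⇒ x*=-2.0000
Stable set (-2.0000, 0).

(-2.0000, 0).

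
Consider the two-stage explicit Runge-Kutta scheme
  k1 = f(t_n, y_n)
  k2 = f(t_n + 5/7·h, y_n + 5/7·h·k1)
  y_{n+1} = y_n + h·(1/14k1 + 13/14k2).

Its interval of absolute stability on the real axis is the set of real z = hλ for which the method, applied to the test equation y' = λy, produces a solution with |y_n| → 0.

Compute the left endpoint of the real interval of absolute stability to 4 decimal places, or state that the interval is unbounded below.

With y'=λy (z=hλ):
  k1=λy_n ⇒ h·k1=z·y_n;  k2=λ(1+5/7z)y_n ⇒ h·k2=z(1+5/7z)y_n
  y_{n+1}/y_n = 1 + 1/14z + 13/14z(1+5/7z) = 1 + z + 65/98z²
  so R(z) = 1 + z + 65/98z².

Need |R(x)|<1, x<0.
x=-1.75: |R|=1.2812
R=1: x+65/98x²=0 ⇒ x=−98/65=-1.5077; min R=1−1/(4·65/98)=0.6231>−1
Confirm numerically:
  x=-1.372: |R|=0.87652 <1
  x=-1.203: |R|=0.75688 <1
  x=-1.078: |R|=0.69277 <1
  x=-2.036: |R|=1.71343 >1
  x=-2.034: |R|=1.71003 >1
  x=-1.551: |R|=1.04455 >1
So |R|<1 on (-1.5077, 0).

left endpoint -1.5077.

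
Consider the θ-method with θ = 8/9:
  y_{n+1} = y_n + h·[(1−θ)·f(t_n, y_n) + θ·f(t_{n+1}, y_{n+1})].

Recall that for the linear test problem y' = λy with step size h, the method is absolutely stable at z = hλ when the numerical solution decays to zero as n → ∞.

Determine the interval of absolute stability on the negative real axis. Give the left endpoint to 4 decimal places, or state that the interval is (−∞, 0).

(−∞, 0) — no finite endpoint.

With y'=λy (z=hλ):
  y_{n+1} = y_n + z·[1/9·y_n + 8/9·y_{n+1}] ⇒ (1 − 8/9z)y_{n+1} = (1 + 1/9z)y_n
  Hence R(z) = (1 + 1/9z)/(1 − 8/9z).

Need |R(x)|<1, x<0.
x=-0.71: |R|=0.5647
x=-2: |R|=0.2800
x=-10: |R|=0.0112
x=-100: |R|=0.1125
θ=8/9≥1/2 ⇒ |1+1/9x|<|1−8/9x| ∀x<0 ⇒ stable on all of ℝ⁻.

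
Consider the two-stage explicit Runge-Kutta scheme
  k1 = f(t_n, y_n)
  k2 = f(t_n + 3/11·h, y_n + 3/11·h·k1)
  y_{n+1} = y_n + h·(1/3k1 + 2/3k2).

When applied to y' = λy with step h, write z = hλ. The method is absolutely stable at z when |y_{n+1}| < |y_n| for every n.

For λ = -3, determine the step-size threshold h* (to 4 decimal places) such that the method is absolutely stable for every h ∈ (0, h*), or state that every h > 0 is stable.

Test eqn y'=λy, z=hλ:
  k1=λy_n ⇒ h·k1=z·y_n;  k2=λ(1+3/11z)y_n ⇒ h·k2=z(1+3/11z)y_n
  y_{n+1}/y_n = 1 + 1/3z + 2/3z(1+3/11z) = 1 + z + 2/11z²
  Hence R(z) = 1 + z + 2/11z².

Need |R(x)|<1, x<0.
x=-1.47: |R|=0.0771
R=1: x+2/11x²=0 ⇒ x=−11/2=-5.5000; min R=1−1/(4·2/11)=-0.3750>−1
Confirm numerically:
  x=-4.814: |R|=0.39956 <1
  x=-4.463: |R|=0.15852 <1
  x=-3.151: |R|=0.34576 <1
  x=-2.399: |R|=0.35260 <1
  x=-5.992: |R|=1.53601 >1
  x=-5.635: |R|=1.13831 >1
  x=-5.563: |R|=1.06372 >1
Stable set (-5.5000, 0).

(-5.5000,0); λ=-3 ⇒ h* = (11/2)/3 = 1.8333.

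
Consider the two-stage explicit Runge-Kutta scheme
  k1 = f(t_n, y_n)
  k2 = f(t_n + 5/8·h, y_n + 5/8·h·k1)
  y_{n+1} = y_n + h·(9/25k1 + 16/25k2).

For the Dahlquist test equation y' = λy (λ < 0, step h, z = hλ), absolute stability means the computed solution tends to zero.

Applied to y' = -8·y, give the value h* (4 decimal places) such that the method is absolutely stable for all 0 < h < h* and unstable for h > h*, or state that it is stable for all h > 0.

With y'=λy (z=hλ):
  k1=λy_n ⇒ h·k1=z·y_n;  k2=λ(1+5/8z)y_n ⇒ h·k2=z(1+5/8z)y_n
  y_{n+1}/y_n = 1 + 9/25z + 16/25z(1+5/8z) = 1 + z + 2/5z²
  so R(z) = 1 + z + 2/5z².

Solve |R(x)|<1 on ℝ⁻.
x=-0.34: |R|=0.7062
R=1: x+2/5x²=0 ⇒ x=−5/2=-2.5000; min R=1−1/(4·2/5)=0.3750>−1
Confirm numerically:
  x=-2.066: |R|=0.64134 <1
  x=-1.725: |R|=0.46525 <1
  x=-1.220: |R|=0.37536 <1
  x=-1.037: |R|=0.39315 <1
  x=-3.031: |R|=1.64378 >1
  x=-2.914: |R|=1.48256 >1
So |R|<1 on (-2.5000, 0).

(-2.5000,0); λ=-8 ⇒ h* = (5/2)/8 = 0.3125.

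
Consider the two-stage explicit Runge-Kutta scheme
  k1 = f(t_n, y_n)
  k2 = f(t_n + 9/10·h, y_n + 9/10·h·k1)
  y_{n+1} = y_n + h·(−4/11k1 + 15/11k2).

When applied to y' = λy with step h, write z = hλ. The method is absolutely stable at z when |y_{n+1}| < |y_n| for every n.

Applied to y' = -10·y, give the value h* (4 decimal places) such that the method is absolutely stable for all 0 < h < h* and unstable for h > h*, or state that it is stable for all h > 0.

Set f=λy, z=hλ:
  k1=λy_n ⇒ h·k1=z·y_n;  k2=λ(1+9/10z)y_n ⇒ h·k2=z(1+9/10z)y_n
  y_{n+1}/y_n = 1 − 4/11z + 15/11z(1+9/10z) = 1 + z + 27/22z²
  ⇒ R(z) = 1 + z + 27/22z².

Need |R(x)|<1, x<0.
x=-0.78: |R|=0.9667
R=1: x+27/22x²=0 ⇒ x=−22/27=-0.8148; min R=1−1/(4·27/22)=0.7963>−1
Confirm numerically:
  x=-0.758: |R|=0.94715 <1
  x=-0.537: |R|=0.81691 <1
  x=-0.460: |R|=0.79969 <1
  x=-0.440: |R|=0.79760 <1
  x=-1.366: |R|=1.92404 >1
  x=-1.315: |R|=1.80723 >1
  x=-1.253: |R|=1.67383 >1
Stable set (-0.8148, 0).

(-0.8148,0); λ=-10 ⇒ h* = (22/27)/10 = 0.0815.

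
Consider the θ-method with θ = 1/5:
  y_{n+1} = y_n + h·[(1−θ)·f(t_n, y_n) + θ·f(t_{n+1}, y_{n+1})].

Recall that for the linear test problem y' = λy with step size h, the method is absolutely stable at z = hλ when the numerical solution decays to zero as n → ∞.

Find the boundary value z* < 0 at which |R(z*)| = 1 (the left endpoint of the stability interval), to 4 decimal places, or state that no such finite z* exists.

z* = -3.3333.

On y'=λy, z=hλ:
  y_{n+1} = y_n + z·[4/5·y_n + 1/5·y_{n+1}] ⇒ (1 − 1/5z)y_{n+1} = (1 + 4/5z)y_n
  R(z) = (1 + 4/5z)/(1 − 1/5z).

Find x<0 with |R(x)|<1.
x=-0.74: |R|=0.3554
R=−1: 1+4/5x = −1+1/5x ⇒ -3/5x=2 ⇒ x=2/(-3/5)=-3.3333
Confirm numerically:
  x=-3.140: |R|=0.92875 <1
  x=-2.366: |R|=0.60603 <1
  x=-2.194: |R|=0.52488 <1
  x=-3.655: |R|=1.11150 >1
  x=-3.634: |R|=1.10447 >1
So |R|<1 on (-3.3333, 0).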